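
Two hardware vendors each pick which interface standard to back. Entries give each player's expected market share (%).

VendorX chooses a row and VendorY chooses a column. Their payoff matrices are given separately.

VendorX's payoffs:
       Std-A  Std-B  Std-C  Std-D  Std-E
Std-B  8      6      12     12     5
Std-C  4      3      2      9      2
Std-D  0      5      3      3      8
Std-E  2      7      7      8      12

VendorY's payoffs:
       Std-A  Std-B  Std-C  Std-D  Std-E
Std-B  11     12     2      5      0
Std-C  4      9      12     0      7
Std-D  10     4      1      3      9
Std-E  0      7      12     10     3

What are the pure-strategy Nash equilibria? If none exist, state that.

For each player, find the best response to each opponent profile; mutual best responses are the pure NE.
VendorX against Std-A: payoffs 8, 4, 0, 2 → best response Std-B.
VendorX against Std-B: payoffs 6, 3, 5, 7 → best response Std-E.
VendorX against Std-C: payoffs 12, 2, 3, 7 → best response Std-B.
VendorX against Std-D: payoffs 12, 9, 3, 8 → best response Std-B.
VendorX against Std-E: payoffs 5, 2, 8, 12 → best response Std-E.
VendorY against Std-B: payoffs 11, 12, 2, 5, 0 → best response Std-B.
VendorY against Std-C: payoffs 4, 9, 12, 0, 7 → best response Std-C.
VendorY against Std-D: payoffs 10, 4, 1, 3, 9 → best response Std-A.
VendorY against Std-E: payoffs 0, 7, 12, 10, 3 → best response Std-C.
No profile is a mutual best response for all players.

There is no pure-strategy Nash equilibrium.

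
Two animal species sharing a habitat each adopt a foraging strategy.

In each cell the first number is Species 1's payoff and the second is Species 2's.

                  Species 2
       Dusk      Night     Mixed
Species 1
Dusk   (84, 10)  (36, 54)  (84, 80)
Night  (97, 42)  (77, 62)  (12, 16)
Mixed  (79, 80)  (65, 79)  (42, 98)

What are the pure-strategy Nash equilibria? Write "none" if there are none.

Species 1 against Dusk: payoffs 84, 97, 79 → best response Night.
Species 1 against Night: payoffs 36, 77, 65 → best response Night.
Species 1 against Mixed: payoffs 84, 12, 42 → best response Dusk.
Species 2 against Dusk: payoffs 10, 54, 80 → best response Mixed.
Species 2 against Night: payoffs 42, 62, 16 → best response Night.
Species 2 against Mixed: payoffs 80, 79, 98 → best response Mixed.
Mutual best responses: (Dusk, Mixed); (Night, Night).

Pure-strategy Nash equilibria: (Dusk, Mixed); (Night, Night)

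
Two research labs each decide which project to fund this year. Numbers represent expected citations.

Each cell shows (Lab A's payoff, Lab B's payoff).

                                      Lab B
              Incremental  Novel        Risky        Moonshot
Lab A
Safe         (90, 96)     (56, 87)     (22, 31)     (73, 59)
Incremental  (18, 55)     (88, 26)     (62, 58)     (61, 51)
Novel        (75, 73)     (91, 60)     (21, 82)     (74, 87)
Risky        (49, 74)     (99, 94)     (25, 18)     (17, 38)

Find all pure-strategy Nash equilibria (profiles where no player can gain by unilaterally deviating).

Lab A against Incremental: payoffs 90, 18, 75, 49 → best response Safe.
Lab A against Novel: payoffs 56, 88, 91, 99 → best response Risky.
Lab A against Risky: payoffs 22, 62, 21, 25 → best response Incremental.
Lab A against Moonshot: payoffs 73, 61, 74, 17 → best response Novel.
Lab B against Safe: payoffs 96, 87, 31, 59 → best response Incremental.
Lab B against Incremental: payoffs 55, 26, 58, 51 → best response Risky.
Lab B against Novel: payoffs 73, 60, 82, 87 → best response Moonshot.
Lab B against Risky: payoffs 74, 94, 18, 38 → best response Novel.
Mutual best responses: (Safe, Incremental); (Incremental, Risky); (Novel, Moonshot); (Risky, Novel).

(Safe, Incremental) and (Incremental, Risky) and (Novel, Moonshot) and (Risky, Novel)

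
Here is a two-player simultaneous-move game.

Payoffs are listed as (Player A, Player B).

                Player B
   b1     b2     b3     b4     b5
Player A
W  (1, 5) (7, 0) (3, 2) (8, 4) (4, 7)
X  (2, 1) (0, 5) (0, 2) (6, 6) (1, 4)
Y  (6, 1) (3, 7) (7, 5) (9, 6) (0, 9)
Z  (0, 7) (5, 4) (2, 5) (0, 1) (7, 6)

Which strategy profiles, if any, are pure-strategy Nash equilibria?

There is no pure-strategy Nash equilibrium.

Player A against b1: payoffs 1, 2, 6, 0 → best response Y.
Player A against b2: payoffs 7, 0, 3, 5 → best response W.
Player A against b3: payoffs 3, 0, 7, 2 → best response Y.
Player A against b4: payoffs 8, 6, 9, 0 → best response Y.
Player A against b5: payoffs 4, 1, 0, 7 → best response Z.
Player B against W: payoffs 5, 0, 2, 4, 7 → best response b5.
Player B against X: payoffs 1, 5, 2, 6, 4 → best response b4.
Player B against Y: payoffs 1, 7, 5, 6, 9 → best response b5.
Player B against Z: payoffs 7, 4, 5, 1, 6 → best response b1.
No profile is a mutual best response for all players.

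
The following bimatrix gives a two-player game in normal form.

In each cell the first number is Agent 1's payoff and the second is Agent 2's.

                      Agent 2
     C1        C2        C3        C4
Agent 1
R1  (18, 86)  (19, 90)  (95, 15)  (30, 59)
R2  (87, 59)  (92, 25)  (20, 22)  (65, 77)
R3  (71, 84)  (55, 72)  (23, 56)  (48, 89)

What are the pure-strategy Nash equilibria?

(R2, C4)

Agent 1 against C1: payoffs 18, 87, 71 → best response R2.
Agent 1 against C2: payoffs 19, 92, 55 → best response R2.
Agent 1 against C3: payoffs 95, 20, 23 → best response R1.
Agent 1 against C4: payoffs 30, 65, 48 → best response R2.
Agent 2 against R1: payoffs 86, 90, 15, 59 → best response C2.
Agent 2 against R2: payoffs 59, 25, 22, 77 → best response C4.
Agent 2 against R3: payoffs 84, 72, 56, 89 → best response C4.
Mutual best responses: (R2, C4).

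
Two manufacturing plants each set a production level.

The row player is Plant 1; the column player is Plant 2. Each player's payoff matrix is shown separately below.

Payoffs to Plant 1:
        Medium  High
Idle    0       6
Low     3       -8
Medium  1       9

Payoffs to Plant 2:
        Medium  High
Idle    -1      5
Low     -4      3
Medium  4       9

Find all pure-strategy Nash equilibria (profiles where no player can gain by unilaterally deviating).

Pure NE: (Medium, High)

(Idle, Medium): Plant 1 can switch to Low (0 → 3). Not NE.
(Idle, High): Plant 1 can switch to Medium (6 → 9). Not NE.
(Low, Medium): Plant 2 can switch to High (-4 → 3). Not NE.
(Low, High): Plant 1 can switch to Idle (-8 → 6). Not NE.
(Medium, Medium): Plant 1 can switch to Low (1 → 3). Not NE.
(Medium, High): Plant 1 gets 9, best alternative 6; Plant 2 gets 9, best alternative 4. No profitable deviation — NE.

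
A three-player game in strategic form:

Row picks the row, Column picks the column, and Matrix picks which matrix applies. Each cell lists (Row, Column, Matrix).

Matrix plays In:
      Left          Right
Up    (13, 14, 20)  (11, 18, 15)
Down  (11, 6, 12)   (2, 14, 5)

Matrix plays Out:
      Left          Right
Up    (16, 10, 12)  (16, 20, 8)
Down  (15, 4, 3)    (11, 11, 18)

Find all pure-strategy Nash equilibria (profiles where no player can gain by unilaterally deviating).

(Up, Right, In)

For each player, find the best response to each opponent profile; mutual best responses are the pure NE.
Row against (Left, In): payoffs 13, 11 → best response Up.
Row against (Left, Out): payoffs 16, 15 → best response Up.
Row against (Right, In): payoffs 11, 2 → best response Up.
Row against (Right, Out): payoffs 16, 11 → best response Up.
Column against (Up, In): payoffs 14, 18 → best response Right.
Column against (Up, Out): payoffs 10, 20 → best response Right.
Column against (Down, In): payoffs 6, 14 → best response Right.
Column against (Down, Out): payoffs 4, 11 → best response Right.
Matrix against (Up, Left): payoffs 20, 12 → best response In.
Matrix against (Up, Right): payoffs 15, 8 → best response In.
Matrix against (Down, Left): payoffs 12, 3 → best response In.
Matrix against (Down, Right): payoffs 5, 18 → best response Out.
Mutual best responses: (Up, Right, In).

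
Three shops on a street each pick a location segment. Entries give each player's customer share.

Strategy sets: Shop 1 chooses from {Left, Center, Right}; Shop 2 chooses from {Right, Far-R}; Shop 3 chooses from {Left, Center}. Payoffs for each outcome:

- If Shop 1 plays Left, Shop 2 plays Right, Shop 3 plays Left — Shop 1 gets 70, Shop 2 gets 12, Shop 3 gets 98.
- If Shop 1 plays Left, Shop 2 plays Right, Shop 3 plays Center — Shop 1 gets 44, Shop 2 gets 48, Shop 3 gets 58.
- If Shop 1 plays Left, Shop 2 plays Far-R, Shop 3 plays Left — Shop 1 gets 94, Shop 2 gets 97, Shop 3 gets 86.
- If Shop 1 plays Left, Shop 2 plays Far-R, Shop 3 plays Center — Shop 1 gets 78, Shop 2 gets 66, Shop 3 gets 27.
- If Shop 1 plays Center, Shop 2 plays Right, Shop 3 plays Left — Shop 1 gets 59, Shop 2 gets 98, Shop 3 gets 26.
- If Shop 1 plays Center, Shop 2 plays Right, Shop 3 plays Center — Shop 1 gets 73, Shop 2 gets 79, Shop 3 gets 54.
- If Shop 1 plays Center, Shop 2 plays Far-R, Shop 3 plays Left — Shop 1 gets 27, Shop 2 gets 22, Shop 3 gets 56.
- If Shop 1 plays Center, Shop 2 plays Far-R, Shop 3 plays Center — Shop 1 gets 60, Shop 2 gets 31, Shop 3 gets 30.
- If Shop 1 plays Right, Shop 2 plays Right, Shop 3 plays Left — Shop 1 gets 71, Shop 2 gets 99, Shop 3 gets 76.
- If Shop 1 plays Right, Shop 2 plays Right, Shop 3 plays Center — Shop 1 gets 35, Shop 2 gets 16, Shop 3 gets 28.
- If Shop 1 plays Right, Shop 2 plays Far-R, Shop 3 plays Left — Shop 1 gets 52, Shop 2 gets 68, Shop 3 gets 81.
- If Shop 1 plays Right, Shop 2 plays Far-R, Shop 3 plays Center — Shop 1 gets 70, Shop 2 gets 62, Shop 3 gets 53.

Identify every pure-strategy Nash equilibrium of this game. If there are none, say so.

Pure-strategy Nash equilibria: (Left, Far-R, Left), (Center, Right, Center), (Right, Right, Left)

Check each profile: it is a Nash equilibrium iff no player can strictly gain by switching unilaterally.
(Left, Right, Left): Shop 1 can switch to Right (70 → 71). Not NE.
(Left, Right, Center): Shop 1 can switch to Center (44 → 73). Not NE.
(Left, Far-R, Left): Shop 1 gets 94, best alternative 52; Shop 2 gets 97, best alternative 12; Shop 3 gets 86, best alternative 27. No profitable deviation — NE.
(Left, Far-R, Center): Shop 3 can switch to Left (27 → 86). Not NE.
(Center, Right, Left): Shop 1 can switch to Left (59 → 70). Not NE.
(Center, Right, Center): Shop 1 gets 73, best alternative 44; Shop 2 gets 79, best alternative 31; Shop 3 gets 54, best alternative 26. No profitable deviation — NE.
(Center, Far-R, Left): Shop 1 can switch to Left (27 → 94). Not NE.
(Center, Far-R, Center): Shop 1 can switch to Left (60 → 78). Not NE.
(Right, Right, Left): Shop 1 gets 71, best alternative 70; Shop 2 gets 99, best alternative 68; Shop 3 gets 76, best alternative 28. No profitable deviation — NE.
(The remaining 3 profiles each have a profitable deviation by the same check.)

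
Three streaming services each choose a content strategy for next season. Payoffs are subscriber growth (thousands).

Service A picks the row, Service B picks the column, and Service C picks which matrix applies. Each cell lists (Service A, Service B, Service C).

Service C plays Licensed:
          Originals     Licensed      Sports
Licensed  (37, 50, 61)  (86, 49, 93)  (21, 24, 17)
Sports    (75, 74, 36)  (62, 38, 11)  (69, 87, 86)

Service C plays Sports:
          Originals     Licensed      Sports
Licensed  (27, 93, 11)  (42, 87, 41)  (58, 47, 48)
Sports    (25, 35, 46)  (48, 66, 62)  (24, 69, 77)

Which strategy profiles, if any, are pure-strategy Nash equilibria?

Service A against (Originals, Licensed): payoffs 37, 75 → best response Sports.
Service A against (Originals, Sports): payoffs 27, 25 → best response Licensed.
Service A against (Licensed, Licensed): payoffs 86, 62 → best response Licensed.
Service A against (Licensed, Sports): payoffs 42, 48 → best response Sports.
Service A against (Sports, Licensed): payoffs 21, 69 → best response Sports.
Service A against (Sports, Sports): payoffs 58, 24 → best response Licensed.
Service B against (Licensed, Licensed): payoffs 50, 49, 24 → best response Originals.
Service B against (Licensed, Sports): payoffs 93, 87, 47 → best response Originals.
Service B against (Sports, Licensed): payoffs 74, 38, 87 → best response Sports.
Service B against (Sports, Sports): payoffs 35, 66, 69 → best response Sports.
Service C against (Licensed, Originals): payoffs 61, 11 → best response Licensed.
Service C against (Licensed, Licensed): payoffs 93, 41 → best response Licensed.
Service C against (Licensed, Sports): payoffs 17, 48 → best response Sports.
Service C against (Sports, Originals): payoffs 36, 46 → best response Sports.
Service C against (Sports, Licensed): payoffs 11, 62 → best response Sports.
Service C against (Sports, Sports): payoffs 86, 77 → best response Licensed.
Mutual best responses: (Sports, Sports, Licensed).

Pure NE: (Sports, Sports, Licensed)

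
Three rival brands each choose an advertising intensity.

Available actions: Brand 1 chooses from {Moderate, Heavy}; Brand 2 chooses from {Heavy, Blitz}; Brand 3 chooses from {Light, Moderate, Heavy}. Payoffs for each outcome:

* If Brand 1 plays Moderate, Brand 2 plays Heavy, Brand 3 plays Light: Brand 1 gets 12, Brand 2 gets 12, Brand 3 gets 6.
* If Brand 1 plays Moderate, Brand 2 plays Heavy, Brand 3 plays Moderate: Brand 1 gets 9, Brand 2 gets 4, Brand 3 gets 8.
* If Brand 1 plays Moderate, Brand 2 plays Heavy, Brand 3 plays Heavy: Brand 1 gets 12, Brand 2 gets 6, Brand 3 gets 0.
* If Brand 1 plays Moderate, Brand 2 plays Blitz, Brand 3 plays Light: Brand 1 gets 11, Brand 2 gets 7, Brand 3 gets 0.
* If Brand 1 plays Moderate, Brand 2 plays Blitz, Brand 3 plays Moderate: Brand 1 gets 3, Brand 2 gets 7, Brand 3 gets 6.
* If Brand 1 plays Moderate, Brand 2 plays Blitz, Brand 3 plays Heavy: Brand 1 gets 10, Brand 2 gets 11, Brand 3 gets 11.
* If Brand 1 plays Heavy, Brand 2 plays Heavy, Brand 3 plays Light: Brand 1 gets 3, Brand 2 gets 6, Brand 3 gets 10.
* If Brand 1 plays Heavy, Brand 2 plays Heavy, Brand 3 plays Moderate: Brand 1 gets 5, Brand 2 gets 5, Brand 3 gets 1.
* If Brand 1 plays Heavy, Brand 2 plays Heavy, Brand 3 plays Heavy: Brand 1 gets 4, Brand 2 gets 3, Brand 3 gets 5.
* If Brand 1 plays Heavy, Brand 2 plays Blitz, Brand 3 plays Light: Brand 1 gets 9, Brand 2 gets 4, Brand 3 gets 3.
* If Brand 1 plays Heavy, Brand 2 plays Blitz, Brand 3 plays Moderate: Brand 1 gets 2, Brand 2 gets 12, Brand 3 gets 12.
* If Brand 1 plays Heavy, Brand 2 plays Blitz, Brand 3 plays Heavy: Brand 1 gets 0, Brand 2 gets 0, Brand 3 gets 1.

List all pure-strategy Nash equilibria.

Pure NE: (Moderate, Blitz, Heavy)

Brand 1 against (Heavy, Light): payoffs 12, 3 → best response Moderate.
Brand 1 against (Heavy, Moderate): payoffs 9, 5 → best response Moderate.
Brand 1 against (Heavy, Heavy): payoffs 12, 4 → best response Moderate.
Brand 1 against (Blitz, Light): payoffs 11, 9 → best response Moderate.
Brand 1 against (Blitz, Moderate): payoffs 3, 2 → best response Moderate.
Brand 1 against (Blitz, Heavy): payoffs 10, 0 → best response Moderate.
Brand 2 against (Moderate, Light): payoffs 12, 7 → best response Heavy.
Brand 2 against (Moderate, Moderate): payoffs 4, 7 → best response Blitz.
Brand 2 against (Moderate, Heavy): payoffs 6, 11 → best response Blitz.
Brand 2 against (Heavy, Light): payoffs 6, 4 → best response Heavy.
Brand 2 against (Heavy, Moderate): payoffs 5, 12 → best response Blitz.
Brand 2 against (Heavy, Heavy): payoffs 3, 0 → best response Heavy.
Brand 3 against (Moderate, Heavy): payoffs 6, 8, 0 → best response Moderate.
Brand 3 against (Moderate, Blitz): payoffs 0, 6, 11 → best response Heavy.
Brand 3 against (Heavy, Heavy): payoffs 10, 1, 5 → best response Light.
Brand 3 against (Heavy, Blitz): payoffs 3, 12, 1 → best response Moderate.
Mutual best responses: (Moderate, Blitz, Heavy).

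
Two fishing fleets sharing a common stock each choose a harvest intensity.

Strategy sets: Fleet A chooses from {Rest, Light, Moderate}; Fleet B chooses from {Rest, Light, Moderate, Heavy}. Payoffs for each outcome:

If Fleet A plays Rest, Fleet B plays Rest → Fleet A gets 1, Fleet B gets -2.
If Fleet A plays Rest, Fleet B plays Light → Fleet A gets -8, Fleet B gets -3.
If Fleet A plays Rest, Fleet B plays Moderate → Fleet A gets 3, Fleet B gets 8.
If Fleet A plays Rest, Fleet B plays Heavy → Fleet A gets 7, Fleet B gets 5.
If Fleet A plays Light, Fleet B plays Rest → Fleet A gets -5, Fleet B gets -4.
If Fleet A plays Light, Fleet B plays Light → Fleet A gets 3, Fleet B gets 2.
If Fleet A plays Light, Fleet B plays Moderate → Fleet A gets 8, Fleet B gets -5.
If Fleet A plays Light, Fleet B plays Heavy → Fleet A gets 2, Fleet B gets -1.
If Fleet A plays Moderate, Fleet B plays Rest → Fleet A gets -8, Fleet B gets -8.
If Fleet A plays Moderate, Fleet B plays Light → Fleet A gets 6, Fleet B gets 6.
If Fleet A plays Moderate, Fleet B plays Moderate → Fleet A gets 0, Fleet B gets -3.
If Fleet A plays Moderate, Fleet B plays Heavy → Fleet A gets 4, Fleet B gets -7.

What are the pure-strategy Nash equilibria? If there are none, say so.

(Rest, Rest): Fleet B can switch to Moderate (-2 → 8). Not NE.
(Rest, Light): Fleet A can switch to Light (-8 → 3). Not NE.
(Rest, Moderate): Fleet A can switch to Light (3 → 8). Not NE.
(Rest, Heavy): Fleet B can switch to Moderate (5 → 8). Not NE.
(Light, Rest): Fleet A can switch to Rest (-5 → 1). Not NE.
(Light, Light): Fleet A can switch to Moderate (3 → 6). Not NE.
(Light, Moderate): Fleet B can switch to Rest (-5 → -4). Not NE.
(Light, Heavy): Fleet A can switch to Rest (2 → 7). Not NE.
(Moderate, Light): Fleet A gets 6, best alternative 3; Fleet B gets 6, best alternative -3. No profitable deviation — NE.
(The remaining 3 profiles each have a profitable deviation by the same check.)

The unique pure-strategy Nash equilibrium is (Moderate, Light).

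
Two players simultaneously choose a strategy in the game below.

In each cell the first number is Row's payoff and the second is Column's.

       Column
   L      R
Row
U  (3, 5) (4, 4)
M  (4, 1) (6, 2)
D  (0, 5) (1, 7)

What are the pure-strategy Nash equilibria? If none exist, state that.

Row against L: payoffs 3, 4, 0 → best response M.
Row against R: payoffs 4, 6, 1 → best response M.
Column against U: payoffs 5, 4 → best response L.
Column against M: payoffs 1, 2 → best response R.
Column against D: payoffs 5, 7 → best response R.
Mutual best responses: (M, R).

The unique pure-strategy Nash equilibrium is (M, R).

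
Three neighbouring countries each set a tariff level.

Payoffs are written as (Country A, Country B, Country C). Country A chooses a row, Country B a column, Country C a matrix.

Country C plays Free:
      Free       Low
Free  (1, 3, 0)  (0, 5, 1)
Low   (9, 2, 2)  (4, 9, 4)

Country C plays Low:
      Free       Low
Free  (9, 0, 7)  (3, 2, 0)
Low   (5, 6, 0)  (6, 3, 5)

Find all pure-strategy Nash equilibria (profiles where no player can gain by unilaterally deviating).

Country A against (Free, Free): payoffs 1, 9 → best response Low.
Country A against (Free, Low): payoffs 9, 5 → best response Free.
Country A against (Low, Free): payoffs 0, 4 → best response Low.
Country A against (Low, Low): payoffs 3, 6 → best response Low.
Country B against (Free, Free): payoffs 3, 5 → best response Low.
Country B against (Free, Low): payoffs 0, 2 → best response Low.
Country B against (Low, Free): payoffs 2, 9 → best response Low.
Country B against (Low, Low): payoffs 6, 3 → best response Free.
Country C against (Free, Free): payoffs 0, 7 → best response Low.
Country C against (Free, Low): payoffs 1, 0 → best response Free.
Country C against (Low, Free): payoffs 2, 0 → best response Free.
Country C against (Low, Low): payoffs 4, 5 → best response Low.
No profile is a mutual best response for all players.

none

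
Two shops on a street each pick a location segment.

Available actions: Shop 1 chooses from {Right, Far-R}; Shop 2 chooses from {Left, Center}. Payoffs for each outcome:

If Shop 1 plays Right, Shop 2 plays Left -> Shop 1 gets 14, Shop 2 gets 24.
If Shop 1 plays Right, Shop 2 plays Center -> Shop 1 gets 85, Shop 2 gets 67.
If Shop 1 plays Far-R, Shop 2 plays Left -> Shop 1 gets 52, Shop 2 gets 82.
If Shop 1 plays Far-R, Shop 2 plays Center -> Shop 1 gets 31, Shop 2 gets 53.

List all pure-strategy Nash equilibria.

The pure Nash equilibria are (Right, Center); (Far-R, Left).

(Right, Left): Shop 1 can switch to Far-R (14 → 52). Not NE.
(Right, Center): Shop 1 gets 85, best alternative 31; Shop 2 gets 67, best alternative 24. No profitable deviation — NE.
(Far-R, Left): Shop 1 gets 52, best alternative 14; Shop 2 gets 82, best alternative 53. No profitable deviation — NE.
(Far-R, Center): Shop 1 can switch to Right (31 → 85). Not NE.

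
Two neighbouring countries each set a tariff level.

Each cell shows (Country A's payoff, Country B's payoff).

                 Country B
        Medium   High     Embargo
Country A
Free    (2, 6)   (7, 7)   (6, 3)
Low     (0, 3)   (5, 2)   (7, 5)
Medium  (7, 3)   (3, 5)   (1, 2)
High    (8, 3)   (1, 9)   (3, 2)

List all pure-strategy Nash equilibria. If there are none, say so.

Country A against Medium: payoffs 2, 0, 7, 8 → best response High.
Country A against High: payoffs 7, 5, 3, 1 → best response Free.
Country A against Embargo: payoffs 6, 7, 1, 3 → best response Low.
Country B against Free: payoffs 6, 7, 3 → best response High.
Country B against Low: payoffs 3, 2, 5 → best response Embargo.
Country B against Medium: payoffs 3, 5, 2 → best response High.
Country B against High: payoffs 3, 9, 2 → best response High.
Mutual best responses: (Free, High); (Low, Embargo).

Pure-strategy Nash equilibria: (Free, High); (Low, Embargo)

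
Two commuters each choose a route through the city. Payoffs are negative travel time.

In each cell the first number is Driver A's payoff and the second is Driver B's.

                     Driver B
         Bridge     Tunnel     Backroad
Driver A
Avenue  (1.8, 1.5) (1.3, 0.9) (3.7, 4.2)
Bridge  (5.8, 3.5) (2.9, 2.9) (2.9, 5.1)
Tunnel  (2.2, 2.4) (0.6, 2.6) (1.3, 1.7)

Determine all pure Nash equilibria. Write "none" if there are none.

(Avenue, Bridge): Driver A can switch to Bridge (1.8 → 5.8). Not NE.
(Avenue, Tunnel): Driver A can switch to Bridge (1.3 → 2.9). Not NE.
(Avenue, Backroad): Driver A gets 3.7, best alternative 2.9; Driver B gets 4.2, best alternative 1.5. No profitable deviation — NE.
(Bridge, Bridge): Driver B can switch to Backroad (3.5 → 5.1). Not NE.
(Bridge, Tunnel): Driver B can switch to Bridge (2.9 → 3.5). Not NE.
(Bridge, Backroad): Driver A can switch to Avenue (2.9 → 3.7). Not NE.
(Tunnel, Bridge): Driver A can switch to Bridge (2.2 → 5.8). Not NE.
(Tunnel, Tunnel): Driver A can switch to Avenue (0.6 → 1.3). Not NE.
(Tunnel, Backroad): Driver A can switch to Avenue (1.3 → 3.7). Not NE.

Pure NE: (Avenue, Backroad)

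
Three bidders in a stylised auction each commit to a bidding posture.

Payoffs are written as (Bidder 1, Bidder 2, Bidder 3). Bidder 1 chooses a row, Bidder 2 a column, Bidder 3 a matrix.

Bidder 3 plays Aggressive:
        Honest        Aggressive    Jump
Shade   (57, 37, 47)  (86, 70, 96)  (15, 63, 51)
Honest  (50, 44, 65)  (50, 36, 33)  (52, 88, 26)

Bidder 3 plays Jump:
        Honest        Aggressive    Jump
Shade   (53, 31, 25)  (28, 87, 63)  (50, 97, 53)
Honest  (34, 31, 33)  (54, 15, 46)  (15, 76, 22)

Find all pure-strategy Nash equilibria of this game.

(Shade, Honest, Aggressive): Bidder 2 can switch to Aggressive (37 → 70). Not NE.
(Shade, Honest, Jump): Bidder 2 can switch to Aggressive (31 → 87). Not NE.
(Shade, Aggressive, Aggressive): Bidder 1 gets 86, best alternative 50; Bidder 2 gets 70, best alternative 63; Bidder 3 gets 96, best alternative 63. No profitable deviation — NE.
(Shade, Aggressive, Jump): Bidder 1 can switch to Honest (28 → 54). Not NE.
(Shade, Jump, Aggressive): Bidder 1 can switch to Honest (15 → 52). Not NE.
(Shade, Jump, Jump): Bidder 1 gets 50, best alternative 15; Bidder 2 gets 97, best alternative 87; Bidder 3 gets 53, best alternative 51. No profitable deviation — NE.
(Honest, Honest, Aggressive): Bidder 1 can switch to Shade (50 → 57). Not NE.
(Honest, Honest, Jump): Bidder 1 can switch to Shade (34 → 53). Not NE.
(Honest, Aggressive, Aggressive): Bidder 1 can switch to Shade (50 → 86). Not NE.
(Honest, Aggressive, Jump): Bidder 2 can switch to Honest (15 → 31). Not NE.
(Honest, Jump, Aggressive): Bidder 1 gets 52, best alternative 15; Bidder 2 gets 88, best alternative 44; Bidder 3 gets 26, best alternative 22. No profitable deviation — NE.
(Honest, Jump, Jump): Bidder 1 can switch to Shade (15 → 50). Not NE.

Pure-strategy Nash equilibria: (Shade, Aggressive, Aggressive); (Shade, Jump, Jump); (Honest, Jump, Aggressive)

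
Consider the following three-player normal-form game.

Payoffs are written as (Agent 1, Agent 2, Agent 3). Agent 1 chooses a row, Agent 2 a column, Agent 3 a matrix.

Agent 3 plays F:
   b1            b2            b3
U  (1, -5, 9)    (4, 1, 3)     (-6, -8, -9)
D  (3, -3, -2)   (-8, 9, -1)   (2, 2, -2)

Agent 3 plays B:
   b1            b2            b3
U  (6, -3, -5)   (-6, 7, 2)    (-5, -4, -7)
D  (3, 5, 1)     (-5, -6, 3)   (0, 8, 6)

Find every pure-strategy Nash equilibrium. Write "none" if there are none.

Pure-strategy Nash equilibria: (U, b2, F); (D, b3, B)

For each player, find the best response to each opponent profile; mutual best responses are the pure NE.
Agent 1 against (b1, F): payoffs 1, 3 → best response D.
Agent 1 against (b1, B): payoffs 6, 3 → best response U.
Agent 1 against (b2, F): payoffs 4, -8 → best response U.
Agent 1 against (b2, B): payoffs -6, -5 → best response D.
Agent 1 against (b3, F): payoffs -6, 2 → best response D.
Agent 1 against (b3, B): payoffs -5, 0 → best response D.
Agent 2 against (U, F): payoffs -5, 1, -8 → best response b2.
Agent 2 against (U, B): payoffs -3, 7, -4 → best response b2.
Agent 2 against (D, F): payoffs -3, 9, 2 → best response b2.
Agent 2 against (D, B): payoffs 5, -6, 8 → best response b3.
Agent 3 against (U, b1): payoffs 9, -5 → best response F.
Agent 3 against (U, b2): payoffs 3, 2 → best response F.
Agent 3 against (U, b3): payoffs -9, -7 → best response B.
Agent 3 against (D, b1): payoffs -2, 1 → best response B.
Agent 3 against (D, b2): payoffs -1, 3 → best response B.
Agent 3 against (D, b3): payoffs -2, 6 → best response B.
Mutual best responses: (U, b2, F); (D, b3, B).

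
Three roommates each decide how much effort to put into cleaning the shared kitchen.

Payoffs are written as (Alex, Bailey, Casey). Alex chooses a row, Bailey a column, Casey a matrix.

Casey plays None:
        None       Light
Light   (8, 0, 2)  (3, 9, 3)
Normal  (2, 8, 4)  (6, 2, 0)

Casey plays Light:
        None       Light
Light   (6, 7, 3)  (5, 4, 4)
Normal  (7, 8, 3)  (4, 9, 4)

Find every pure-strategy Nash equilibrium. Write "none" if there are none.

No pure-strategy Nash equilibrium.

Alex against (None, None): payoffs 8, 2 → best response Light.
Alex against (None, Light): payoffs 6, 7 → best response Normal.
Alex against (Light, None): payoffs 3, 6 → best response Normal.
Alex against (Light, Light): payoffs 5, 4 → best response Light.
Bailey against (Light, None): payoffs 0, 9 → best response Light.
Bailey against (Light, Light): payoffs 7, 4 → best response None.
Bailey against (Normal, None): payoffs 8, 2 → best response None.
Bailey against (Normal, Light): payoffs 8, 9 → best response Light.
Casey against (Light, None): payoffs 2, 3 → best response Light.
Casey against (Light, Light): payoffs 3, 4 → best response Light.
Casey against (Normal, None): payoffs 4, 3 → best response None.
Casey against (Normal, Light): payoffs 0, 4 → best response Light.
No profile is a mutual best response for all players.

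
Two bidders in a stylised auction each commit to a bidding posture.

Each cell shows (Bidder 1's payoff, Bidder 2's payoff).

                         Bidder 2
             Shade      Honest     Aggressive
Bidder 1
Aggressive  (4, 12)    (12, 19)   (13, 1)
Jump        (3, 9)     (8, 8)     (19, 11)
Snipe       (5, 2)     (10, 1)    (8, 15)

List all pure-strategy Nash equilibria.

The pure Nash equilibria are (Aggressive, Honest); (Jump, Aggressive).

(Aggressive, Shade): Bidder 1 can switch to Snipe (4 → 5). Not NE.
(Aggressive, Honest): Bidder 1 gets 12, best alternative 10; Bidder 2 gets 19, best alternative 12. No profitable deviation — NE.
(Aggressive, Aggressive): Bidder 1 can switch to Jump (13 → 19). Not NE.
(Jump, Shade): Bidder 1 can switch to Aggressive (3 → 4). Not NE.
(Jump, Honest): Bidder 1 can switch to Aggressive (8 → 12). Not NE.
(Jump, Aggressive): Bidder 1 gets 19, best alternative 13; Bidder 2 gets 11, best alternative 9. No profitable deviation — NE.
(Snipe, Shade): Bidder 2 can switch to Aggressive (2 → 15). Not NE.
(Snipe, Honest): Bidder 1 can switch to Aggressive (10 → 12). Not NE.
(Snipe, Aggressive): Bidder 1 can switch to Aggressive (8 → 13). Not NE.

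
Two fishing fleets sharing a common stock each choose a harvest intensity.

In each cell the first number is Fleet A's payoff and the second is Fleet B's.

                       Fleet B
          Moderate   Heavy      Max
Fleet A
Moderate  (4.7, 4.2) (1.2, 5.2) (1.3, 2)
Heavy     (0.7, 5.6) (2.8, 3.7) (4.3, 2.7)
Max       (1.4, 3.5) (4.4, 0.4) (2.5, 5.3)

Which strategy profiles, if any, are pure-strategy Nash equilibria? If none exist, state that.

No pure-strategy Nash equilibrium.

Check each profile: it is a Nash equilibrium iff no player can strictly gain by switching unilaterally.
(Moderate, Moderate): Fleet B can switch to Heavy (4.2 → 5.2). Not NE.
(Moderate, Heavy): Fleet A can switch to Heavy (1.2 → 2.8). Not NE.
(Moderate, Max): Fleet A can switch to Heavy (1.3 → 4.3). Not NE.
(Heavy, Moderate): Fleet A can switch to Moderate (0.7 → 4.7). Not NE.
(Heavy, Heavy): Fleet A can switch to Max (2.8 → 4.4). Not NE.
(Heavy, Max): Fleet B can switch to Moderate (2.7 → 5.6). Not NE.
(Max, Moderate): Fleet A can switch to Moderate (1.4 → 4.7). Not NE.
(Max, Heavy): Fleet B can switch to Moderate (0.4 → 3.5). Not NE.
(The remaining 1 profile has a profitable deviation by the same check.)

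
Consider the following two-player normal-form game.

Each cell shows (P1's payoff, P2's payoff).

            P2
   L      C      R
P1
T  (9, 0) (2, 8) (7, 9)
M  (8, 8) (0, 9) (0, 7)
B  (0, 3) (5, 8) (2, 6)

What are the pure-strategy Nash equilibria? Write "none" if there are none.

P1 against L: payoffs 9, 8, 0 → best response T.
P1 against C: payoffs 2, 0, 5 → best response B.
P1 against R: payoffs 7, 0, 2 → best response T.
P2 against T: payoffs 0, 8, 9 → best response R.
P2 against M: payoffs 8, 9, 7 → best response C.
P2 against B: payoffs 3, 8, 6 → best response C.
Mutual best responses: (T, R); (B, C).

(T, R); (B, C)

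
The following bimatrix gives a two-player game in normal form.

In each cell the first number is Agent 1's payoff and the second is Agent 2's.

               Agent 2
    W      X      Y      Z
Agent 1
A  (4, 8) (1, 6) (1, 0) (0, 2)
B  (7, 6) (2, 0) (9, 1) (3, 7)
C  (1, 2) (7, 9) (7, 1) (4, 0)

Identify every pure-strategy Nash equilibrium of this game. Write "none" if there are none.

(C, X)

Agent 1 against W: payoffs 4, 7, 1 → best response B.
Agent 1 against X: payoffs 1, 2, 7 → best response C.
Agent 1 against Y: payoffs 1, 9, 7 → best response B.
Agent 1 against Z: payoffs 0, 3, 4 → best response C.
Agent 2 against A: payoffs 8, 6, 0, 2 → best response W.
Agent 2 against B: payoffs 6, 0, 1, 7 → best response Z.
Agent 2 against C: payoffs 2, 9, 1, 0 → best response X.
Mutual best responses: (C, X).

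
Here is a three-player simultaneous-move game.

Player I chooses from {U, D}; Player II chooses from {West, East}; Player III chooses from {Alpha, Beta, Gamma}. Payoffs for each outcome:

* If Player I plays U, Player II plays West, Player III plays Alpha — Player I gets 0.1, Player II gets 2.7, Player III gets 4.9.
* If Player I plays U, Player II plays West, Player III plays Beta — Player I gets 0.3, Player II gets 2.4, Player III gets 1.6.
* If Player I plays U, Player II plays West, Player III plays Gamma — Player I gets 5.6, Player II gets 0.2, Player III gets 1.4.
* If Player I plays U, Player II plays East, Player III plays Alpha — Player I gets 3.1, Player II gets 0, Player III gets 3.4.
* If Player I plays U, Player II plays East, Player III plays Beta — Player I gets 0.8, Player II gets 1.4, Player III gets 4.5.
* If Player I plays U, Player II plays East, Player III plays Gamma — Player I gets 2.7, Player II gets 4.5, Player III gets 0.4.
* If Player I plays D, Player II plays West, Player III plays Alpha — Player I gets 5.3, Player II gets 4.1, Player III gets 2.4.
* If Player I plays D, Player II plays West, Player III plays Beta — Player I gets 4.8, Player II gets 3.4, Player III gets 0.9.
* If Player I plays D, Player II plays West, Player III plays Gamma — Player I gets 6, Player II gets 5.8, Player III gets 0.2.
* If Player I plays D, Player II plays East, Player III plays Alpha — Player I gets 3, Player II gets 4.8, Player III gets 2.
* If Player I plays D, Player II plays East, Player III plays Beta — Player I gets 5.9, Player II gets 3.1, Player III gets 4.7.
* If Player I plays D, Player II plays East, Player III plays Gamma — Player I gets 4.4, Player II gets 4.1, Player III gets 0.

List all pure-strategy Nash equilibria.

There is no pure-strategy Nash equilibrium.

For each player, find the best response to each opponent profile; mutual best responses are the pure NE.
Player I against (West, Alpha): payoffs 0.1, 5.3 → best response D.
Player I against (West, Beta): payoffs 0.3, 4.8 → best response D.
Player I against (West, Gamma): payoffs 5.6, 6 → best response D.
Player I against (East, Alpha): payoffs 3.1, 3 → best response U.
Player I against (East, Beta): payoffs 0.8, 5.9 → best response D.
Player I against (East, Gamma): payoffs 2.7, 4.4 → best response D.
Player II against (U, Alpha): payoffs 2.7, 0 → best response West.
Player II against (U, Beta): payoffs 2.4, 1.4 → best response West.
Player II against (U, Gamma): payoffs 0.2, 4.5 → best response East.
Player II against (D, Alpha): payoffs 4.1, 4.8 → best response East.
Player II against (D, Beta): payoffs 3.4, 3.1 → best response West.
Player II against (D, Gamma): payoffs 5.8, 4.1 → best response West.
Player III against (U, West): payoffs 4.9, 1.6, 1.4 → best response Alpha.
Player III against (U, East): payoffs 3.4, 4.5, 0.4 → best response Beta.
Player III against (D, West): payoffs 2.4, 0.9, 0.2 → best response Alpha.
Player III against (D, East): payoffs 2, 4.7, 0 → best response Beta.
No profile is a mutual best response for all players.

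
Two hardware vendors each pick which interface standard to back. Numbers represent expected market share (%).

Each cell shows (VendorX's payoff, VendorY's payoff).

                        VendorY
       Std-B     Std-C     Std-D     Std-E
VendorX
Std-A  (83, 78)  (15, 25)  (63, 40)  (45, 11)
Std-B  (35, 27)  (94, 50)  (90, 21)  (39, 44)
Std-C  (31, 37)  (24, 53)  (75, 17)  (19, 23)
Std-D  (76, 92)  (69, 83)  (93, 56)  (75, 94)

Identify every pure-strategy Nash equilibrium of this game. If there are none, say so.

The pure Nash equilibria are (Std-A, Std-B); (Std-B, Std-C); (Std-D, Std-E).

Mark each player's best response to every combination of opponents' strategies; a profile where every player is best-responding is a pure Nash equilibrium.
VendorX against Std-B: payoffs 83, 35, 31, 76 → best response Std-A.
VendorX against Std-C: payoffs 15, 94, 24, 69 → best response Std-B.
VendorX against Std-D: payoffs 63, 90, 75, 93 → best response Std-D.
VendorX against Std-E: payoffs 45, 39, 19, 75 → best response Std-D.
VendorY against Std-A: payoffs 78, 25, 40, 11 → best response Std-B.
VendorY against Std-B: payoffs 27, 50, 21, 44 → best response Std-C.
VendorY against Std-C: payoffs 37, 53, 17, 23 → best response Std-C.
VendorY against Std-D: payoffs 92, 83, 56, 94 → best response Std-E.
Mutual best responses: (Std-A, Std-B); (Std-B, Std-C); (Std-D, Std-E).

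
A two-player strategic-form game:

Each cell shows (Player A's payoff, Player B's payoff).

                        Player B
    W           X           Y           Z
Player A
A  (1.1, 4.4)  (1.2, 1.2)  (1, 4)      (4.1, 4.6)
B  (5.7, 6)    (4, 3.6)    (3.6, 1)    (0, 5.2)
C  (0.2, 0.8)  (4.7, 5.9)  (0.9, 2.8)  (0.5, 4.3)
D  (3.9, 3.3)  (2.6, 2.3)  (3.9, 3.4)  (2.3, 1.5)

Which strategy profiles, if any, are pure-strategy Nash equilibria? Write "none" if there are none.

(A, W): Player A can switch to B (1.1 → 5.7). Not NE.
(A, X): Player A can switch to B (1.2 → 4). Not NE.
(A, Y): Player A can switch to B (1 → 3.6). Not NE.
(A, Z): Player A gets 4.1, best alternative 2.3; Player B gets 4.6, best alternative 4.4. No profitable deviation — NE.
(B, W): Player A gets 5.7, best alternative 3.9; Player B gets 6, best alternative 5.2. No profitable deviation — NE.
(B, X): Player A can switch to C (4 → 4.7). Not NE.
(B, Y): Player A can switch to D (3.6 → 3.9). Not NE.
(B, Z): Player A can switch to A (0 → 4.1). Not NE.
(C, X): Player A gets 4.7, best alternative 4; Player B gets 5.9, best alternative 4.3. No profitable deviation — NE.
(D, Y): Player A gets 3.9, best alternative 3.6; Player B gets 3.4, best alternative 3.3. No profitable deviation — NE.
(The remaining 6 profiles each have a profitable deviation by the same check.)

The pure Nash equilibria are (A, Z); (B, W); (C, X); (D, Y).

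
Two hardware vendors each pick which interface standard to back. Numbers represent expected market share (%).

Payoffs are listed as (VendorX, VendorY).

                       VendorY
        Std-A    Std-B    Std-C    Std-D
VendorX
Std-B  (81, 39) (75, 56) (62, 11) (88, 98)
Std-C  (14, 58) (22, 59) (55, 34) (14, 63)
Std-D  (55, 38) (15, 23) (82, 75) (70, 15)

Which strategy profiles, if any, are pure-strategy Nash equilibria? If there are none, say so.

VendorX against Std-A: payoffs 81, 14, 55 → best response Std-B.
VendorX against Std-B: payoffs 75, 22, 15 → best response Std-B.
VendorX against Std-C: payoffs 62, 55, 82 → best response Std-D.
VendorX against Std-D: payoffs 88, 14, 70 → best response Std-B.
VendorY against Std-B: payoffs 39, 56, 11, 98 → best response Std-D.
VendorY against Std-C: payoffs 58, 59, 34, 63 → best response Std-D.
VendorY against Std-D: payoffs 38, 23, 75, 15 → best response Std-C.
Mutual best responses: (Std-B, Std-D); (Std-D, Std-C).

Pure-strategy Nash equilibria: (Std-B, Std-D); (Std-D, Std-C)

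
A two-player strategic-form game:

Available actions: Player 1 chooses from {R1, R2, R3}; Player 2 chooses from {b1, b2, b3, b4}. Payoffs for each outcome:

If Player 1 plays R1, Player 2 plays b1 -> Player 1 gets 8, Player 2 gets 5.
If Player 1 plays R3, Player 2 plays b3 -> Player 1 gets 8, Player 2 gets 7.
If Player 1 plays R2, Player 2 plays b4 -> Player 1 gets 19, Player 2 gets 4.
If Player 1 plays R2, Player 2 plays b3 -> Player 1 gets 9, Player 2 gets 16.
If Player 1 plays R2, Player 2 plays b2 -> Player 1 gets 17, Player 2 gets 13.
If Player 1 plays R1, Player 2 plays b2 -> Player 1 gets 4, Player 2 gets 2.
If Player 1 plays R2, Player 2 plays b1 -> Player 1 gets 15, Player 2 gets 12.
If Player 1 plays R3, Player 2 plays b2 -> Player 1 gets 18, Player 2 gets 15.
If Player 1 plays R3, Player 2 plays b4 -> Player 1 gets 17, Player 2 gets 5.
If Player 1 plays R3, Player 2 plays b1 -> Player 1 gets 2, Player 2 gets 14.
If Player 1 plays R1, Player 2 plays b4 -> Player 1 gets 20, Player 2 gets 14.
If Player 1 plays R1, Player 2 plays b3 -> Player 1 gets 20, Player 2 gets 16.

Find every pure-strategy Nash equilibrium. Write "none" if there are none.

Pure-strategy Nash equilibria: (R1, b3) and (R3, b2)

Mark each player's best response to every combination of opponents' strategies; a profile where every player is best-responding is a pure Nash equilibrium.
Player 1 against b1: payoffs 8, 15, 2 → best response R2.
Player 1 against b2: payoffs 4, 17, 18 → best response R3.
Player 1 against b3: payoffs 20, 9, 8 → best response R1.
Player 1 against b4: payoffs 20, 19, 17 → best response R1.
Player 2 against R1: payoffs 5, 2, 16, 14 → best response b3.
Player 2 against R2: payoffs 12, 13, 16, 4 → best response b3.
Player 2 against R3: payoffs 14, 15, 7, 5 → best response b2.
Mutual best responses: (R1, b3); (R3, b2).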